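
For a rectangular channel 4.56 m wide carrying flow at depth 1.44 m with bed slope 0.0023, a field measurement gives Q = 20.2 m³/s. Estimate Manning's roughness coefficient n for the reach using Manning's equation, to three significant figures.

A = b·y = 4.56 × 1.44 = 6.566 m²
P = b + 2y = 4.56 + 2×1.44 = 7.440 m
R = A/P = 6.566/7.440 = 0.8826 m
n = (1/Q)·A·R^(2/3)·S^(1/2) = (1/20.2) × 6.566 × 0.9201 × 0.04796 = 0.01434

0.0143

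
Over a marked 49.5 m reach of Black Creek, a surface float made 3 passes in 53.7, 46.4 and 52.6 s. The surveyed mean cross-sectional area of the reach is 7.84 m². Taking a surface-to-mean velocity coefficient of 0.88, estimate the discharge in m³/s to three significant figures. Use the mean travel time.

6.71 m³/s

t̄ = (53.7 + 46.4 + 52.6) / 3 = 50.9 s
v_surface = L / t̄ = 49.5 / 50.9 = 0.9725 m/s
v_mean = 0.88 × 0.9725 = 0.8558 m/s
Q = A × v_mean = 7.84 × 0.8558 = 6.709 m³/s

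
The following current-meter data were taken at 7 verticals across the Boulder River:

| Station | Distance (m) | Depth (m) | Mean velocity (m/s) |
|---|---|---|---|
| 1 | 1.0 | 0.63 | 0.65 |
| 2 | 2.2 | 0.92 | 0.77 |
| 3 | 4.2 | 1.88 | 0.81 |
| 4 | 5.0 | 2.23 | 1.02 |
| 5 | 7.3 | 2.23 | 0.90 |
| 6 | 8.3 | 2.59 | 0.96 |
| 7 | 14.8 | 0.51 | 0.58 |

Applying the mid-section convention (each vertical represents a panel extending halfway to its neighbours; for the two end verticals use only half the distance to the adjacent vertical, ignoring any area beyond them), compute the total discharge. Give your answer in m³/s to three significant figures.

w_1 = (2.2 − 1.0)/2 = 0.6 m; q_1 = 0.65 × 0.63 × 0.6 = 0.2457 m³/s
w_2 = (4.2 − 1.0)/2 = 1.6 m; q_2 = 0.77 × 0.92 × 1.6 = 1.133 m³/s
w_3 = (5.0 − 2.2)/2 = 1.4 m; q_3 = 0.81 × 1.88 × 1.4 = 2.132 m³/s
w_4 = (7.3 − 4.2)/2 = 1.55 m; q_4 = 1.02 × 2.23 × 1.55 = 3.526 m³/s
w_5 = (8.3 − 5.0)/2 = 1.65 m; q_5 = 0.90 × 2.23 × 1.65 = 3.312 m³/s
w_6 = (14.8 − 7.3)/2 = 3.75 m; q_6 = 0.96 × 2.59 × 3.75 = 9.324 m³/s
w_7 = (14.8 − 8.3)/2 = 3.25 m; q_7 = 0.58 × 0.51 × 3.25 = 0.9614 m³/s
Q = Σ qᵢ = 20.63 m³/s

20.6 m³/s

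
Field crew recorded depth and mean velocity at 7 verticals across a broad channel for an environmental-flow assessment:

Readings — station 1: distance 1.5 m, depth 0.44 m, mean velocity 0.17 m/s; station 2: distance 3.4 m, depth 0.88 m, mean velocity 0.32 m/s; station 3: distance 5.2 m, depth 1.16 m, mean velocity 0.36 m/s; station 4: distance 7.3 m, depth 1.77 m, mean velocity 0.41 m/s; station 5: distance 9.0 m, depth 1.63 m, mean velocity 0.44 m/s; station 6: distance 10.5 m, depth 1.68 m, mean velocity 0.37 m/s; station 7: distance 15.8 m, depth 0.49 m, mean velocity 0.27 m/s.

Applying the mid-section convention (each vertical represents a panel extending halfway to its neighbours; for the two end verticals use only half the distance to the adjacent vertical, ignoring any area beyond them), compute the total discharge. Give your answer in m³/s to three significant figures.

w_1 = (3.4 − 1.5)/2 = 0.95 m; q_1 = 0.17 × 0.44 × 0.95 = 0.07106 m³/s
w_2 = (5.2 − 1.5)/2 = 1.85 m; q_2 = 0.32 × 0.88 × 1.85 = 0.5210 m³/s
w_3 = (7.3 − 3.4)/2 = 1.95 m; q_3 = 0.36 × 1.16 × 1.95 = 0.8143 m³/s
w_4 = (9.0 − 5.2)/2 = 1.9 m; q_4 = 0.41 × 1.77 × 1.9 = 1.379 m³/s
w_5 = (10.5 − 7.3)/2 = 1.6 m; q_5 = 0.44 × 1.63 × 1.6 = 1.148 m³/s
w_6 = (15.8 − 9.0)/2 = 3.4 m; q_6 = 0.37 × 1.68 × 3.4 = 2.113 m³/s
w_7 = (15.8 − 10.5)/2 = 2.65 m; q_7 = 0.27 × 0.49 × 2.65 = 0.3506 m³/s
Q = Σ qᵢ = 6.397 m³/s

6.40 m³/s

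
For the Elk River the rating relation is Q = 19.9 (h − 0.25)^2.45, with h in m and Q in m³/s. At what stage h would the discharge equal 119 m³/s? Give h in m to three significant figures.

h − h₀ = (Q/C)^(1/b) = (119/19.9)^(1/2.45) = 2.075 m
h = 0.25 + 2.075 = 2.325 m

2.32 m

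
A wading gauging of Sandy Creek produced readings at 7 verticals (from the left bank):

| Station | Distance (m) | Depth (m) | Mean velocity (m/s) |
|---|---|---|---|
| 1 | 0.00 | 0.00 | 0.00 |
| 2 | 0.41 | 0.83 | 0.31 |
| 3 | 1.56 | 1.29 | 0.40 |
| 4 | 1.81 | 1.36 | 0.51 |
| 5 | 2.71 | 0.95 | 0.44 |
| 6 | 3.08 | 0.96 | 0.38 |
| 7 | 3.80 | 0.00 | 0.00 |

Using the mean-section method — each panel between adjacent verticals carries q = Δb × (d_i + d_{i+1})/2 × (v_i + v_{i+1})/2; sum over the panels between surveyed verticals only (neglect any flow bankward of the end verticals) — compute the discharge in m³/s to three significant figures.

Panel 1-2: Δb = 0.41 m, d̄ = (0.00+0.83)/2 = 0.415, v̄ = (0.00+0.31)/2 = 0.155 → q = 0.41×0.415×0.155 = 0.02637 m³/s
Panel 2-3: Δb = 1.15 m, d̄ = (0.83+1.29)/2 = 1.06, v̄ = (0.31+0.40)/2 = 0.355 → q = 1.15×1.06×0.355 = 0.4327 m³/s
Panel 3-4: Δb = 0.25 m, d̄ = (1.29+1.36)/2 = 1.325, v̄ = (0.40+0.51)/2 = 0.455 → q = 0.25×1.325×0.455 = 0.1507 m³/s
Panel 4-5: Δb = 0.9 m, d̄ = (1.36+0.95)/2 = 1.155, v̄ = (0.51+0.44)/2 = 0.475 → q = 0.9×1.155×0.475 = 0.4938 m³/s
Panel 5-6: Δb = 0.37 m, d̄ = (0.95+0.96)/2 = 0.955, v̄ = (0.44+0.38)/2 = 0.41 → q = 0.37×0.955×0.41 = 0.1449 m³/s
Panel 6-7: Δb = 0.72 m, d̄ = (0.96+0.00)/2 = 0.48, v̄ = (0.38+0.00)/2 = 0.19 → q = 0.72×0.48×0.19 = 0.06566 m³/s
Q = Σ q = 1.314 m³/s

1.31 m³/s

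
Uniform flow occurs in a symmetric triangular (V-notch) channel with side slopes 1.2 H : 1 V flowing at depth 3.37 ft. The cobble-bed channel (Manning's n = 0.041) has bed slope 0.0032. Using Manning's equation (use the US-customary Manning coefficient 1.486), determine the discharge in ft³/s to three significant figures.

A = z·y² = 1.2×3.37² = 13.63 ft²
P = 2y√(1+z²) = 2×3.37×√(1+1.2²) = 10.53 ft
R = A/P = 13.63/10.53 = 1.294 ft
Q = (1.486/n)·A·R^(2/3)·S^(1/2) = (1.486/0.041) × 13.63 × 1.294^(2/3) × 0.0032^(1/2) = 33.19 ft³/s

33.2 ft³/s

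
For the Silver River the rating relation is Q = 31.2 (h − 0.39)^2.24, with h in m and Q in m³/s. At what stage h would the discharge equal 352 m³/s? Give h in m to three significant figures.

3.34 m

h − h₀ = (Q/C)^(1/b) = (352/31.2)^(1/2.24) = 2.950 m
h = 0.39 + 2.950 = 3.340 m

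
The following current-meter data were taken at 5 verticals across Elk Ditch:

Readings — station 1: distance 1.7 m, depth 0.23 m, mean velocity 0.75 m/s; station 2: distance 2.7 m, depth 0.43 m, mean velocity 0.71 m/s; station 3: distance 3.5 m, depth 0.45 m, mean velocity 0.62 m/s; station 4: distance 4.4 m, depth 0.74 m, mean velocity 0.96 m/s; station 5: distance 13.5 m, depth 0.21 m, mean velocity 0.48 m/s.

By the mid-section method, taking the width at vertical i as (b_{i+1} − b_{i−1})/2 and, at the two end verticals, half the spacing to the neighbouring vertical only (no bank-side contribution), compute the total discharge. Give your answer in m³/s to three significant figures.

4.61 m³/s

w_1 = (2.7 − 1.7)/2 = 0.5 m; q_1 = 0.75 × 0.23 × 0.5 = 0.08625 m³/s
w_2 = (3.5 − 1.7)/2 = 0.9 m; q_2 = 0.71 × 0.43 × 0.9 = 0.2748 m³/s
w_3 = (4.4 − 2.7)/2 = 0.85 m; q_3 = 0.62 × 0.45 × 0.85 = 0.2372 m³/s
w_4 = (13.5 − 3.5)/2 = 5 m; q_4 = 0.96 × 0.74 × 5 = 3.552 m³/s
w_5 = (13.5 − 4.4)/2 = 4.55 m; q_5 = 0.48 × 0.21 × 4.55 = 0.4586 m³/s
Q = Σ qᵢ = 4.609 m³/s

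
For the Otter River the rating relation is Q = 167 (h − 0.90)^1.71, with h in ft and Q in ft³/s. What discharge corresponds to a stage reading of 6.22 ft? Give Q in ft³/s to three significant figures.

Q = 167 × (6.22 − 0.90)^1.71 = 167 × 5.32^1.71 = 2911 ft³/s

2910 ft³/s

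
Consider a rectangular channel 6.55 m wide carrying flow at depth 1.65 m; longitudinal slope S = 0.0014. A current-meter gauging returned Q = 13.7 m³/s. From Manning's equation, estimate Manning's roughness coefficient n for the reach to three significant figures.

0.0314

A = b·y = 6.55 × 1.65 = 10.81 m²
P = b + 2y = 6.55 + 2×1.65 = 9.850 m
R = A/P = 10.81/9.850 = 1.097 m
n = (1/Q)·A·R^(2/3)·S^(1/2) = (1/13.7) × 10.81 × 1.064 × 0.03742 = 0.03140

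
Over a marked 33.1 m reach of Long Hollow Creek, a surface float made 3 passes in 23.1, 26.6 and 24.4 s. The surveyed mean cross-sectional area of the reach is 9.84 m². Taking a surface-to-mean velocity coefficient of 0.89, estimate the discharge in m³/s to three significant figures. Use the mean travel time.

t̄ = (23.1 + 26.6 + 24.4) / 3 = 24.7 s
v_surface = L / t̄ = 33.1 / 24.7 = 1.340 m/s
v_mean = 0.89 × 1.340 = 1.193 m/s
Q = A × v_mean = 9.84 × 1.193 = 11.74 m³/s

11.7 m³/s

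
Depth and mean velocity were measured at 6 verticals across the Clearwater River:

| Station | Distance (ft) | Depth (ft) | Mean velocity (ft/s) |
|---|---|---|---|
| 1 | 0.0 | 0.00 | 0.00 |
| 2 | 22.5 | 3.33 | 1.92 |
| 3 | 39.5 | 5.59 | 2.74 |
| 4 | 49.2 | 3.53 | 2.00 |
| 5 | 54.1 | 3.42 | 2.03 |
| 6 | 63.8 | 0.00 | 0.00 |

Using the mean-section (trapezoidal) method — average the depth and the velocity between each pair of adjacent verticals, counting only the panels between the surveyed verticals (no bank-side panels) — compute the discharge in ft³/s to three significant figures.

369 ft³/s

Panel 1-2: Δb = 22.5 ft, d̄ = (0.00+3.33)/2 = 1.665, v̄ = (0.00+1.92)/2 = 0.96 → q = 22.5×1.665×0.96 = 35.96 ft³/s
Panel 2-3: Δb = 17 ft, d̄ = (3.33+5.59)/2 = 4.46, v̄ = (1.92+2.74)/2 = 2.33 → q = 17×4.46×2.33 = 176.7 ft³/s
Panel 3-4: Δb = 9.7 ft, d̄ = (5.59+3.53)/2 = 4.56, v̄ = (2.74+2.00)/2 = 2.37 → q = 9.7×4.56×2.37 = 104.8 ft³/s
Panel 4-5: Δb = 4.9 ft, d̄ = (3.53+3.42)/2 = 3.475, v̄ = (2.00+2.03)/2 = 2.015 → q = 4.9×3.475×2.015 = 34.31 ft³/s
Panel 5-6: Δb = 9.7 ft, d̄ = (3.42+0.00)/2 = 1.71, v̄ = (2.03+0.00)/2 = 1.015 → q = 9.7×1.71×1.015 = 16.84 ft³/s
Q = Σ q = 368.6 ft³/s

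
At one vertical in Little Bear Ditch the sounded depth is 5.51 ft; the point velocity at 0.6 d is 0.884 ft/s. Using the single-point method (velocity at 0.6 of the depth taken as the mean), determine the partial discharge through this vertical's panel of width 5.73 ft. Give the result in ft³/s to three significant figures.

27.9 ft³/s

v̄ = v₀.₆ = 0.884 ft/s
q = v̄ × d × w = 0.8840 × 5.51 × 5.73 = 27.91 ft³/s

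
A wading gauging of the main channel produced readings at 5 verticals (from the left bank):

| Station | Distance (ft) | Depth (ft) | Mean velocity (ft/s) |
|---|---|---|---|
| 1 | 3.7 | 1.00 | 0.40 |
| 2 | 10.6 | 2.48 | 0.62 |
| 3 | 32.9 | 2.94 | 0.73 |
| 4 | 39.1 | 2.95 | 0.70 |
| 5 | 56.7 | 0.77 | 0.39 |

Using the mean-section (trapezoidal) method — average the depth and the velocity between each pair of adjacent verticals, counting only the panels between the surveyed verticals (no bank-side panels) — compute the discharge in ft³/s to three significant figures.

Panel 1-2: Δb = 6.9 ft, d̄ = (1.00+2.48)/2 = 1.74, v̄ = (0.40+0.62)/2 = 0.51 → q = 6.9×1.74×0.51 = 6.123 ft³/s
Panel 2-3: Δb = 22.3 ft, d̄ = (2.48+2.94)/2 = 2.71, v̄ = (0.62+0.73)/2 = 0.675 → q = 22.3×2.71×0.675 = 40.79 ft³/s
Panel 3-4: Δb = 6.2 ft, d̄ = (2.94+2.95)/2 = 2.945, v̄ = (0.73+0.70)/2 = 0.715 → q = 6.2×2.945×0.715 = 13.06 ft³/s
Panel 4-5: Δb = 17.6 ft, d̄ = (2.95+0.77)/2 = 1.86, v̄ = (0.70+0.39)/2 = 0.545 → q = 17.6×1.86×0.545 = 17.84 ft³/s
Q = Σ q = 77.81 ft³/s

77.8 ft³/s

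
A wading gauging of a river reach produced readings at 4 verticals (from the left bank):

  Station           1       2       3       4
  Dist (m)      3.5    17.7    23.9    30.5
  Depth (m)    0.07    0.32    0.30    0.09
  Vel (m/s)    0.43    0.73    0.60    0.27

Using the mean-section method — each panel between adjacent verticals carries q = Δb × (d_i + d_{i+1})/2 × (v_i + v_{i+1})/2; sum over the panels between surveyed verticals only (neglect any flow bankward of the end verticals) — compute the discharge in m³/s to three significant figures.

Panel 1-2: Δb = 14.2 m, d̄ = (0.07+0.32)/2 = 0.195, v̄ = (0.43+0.73)/2 = 0.58 → q = 14.2×0.195×0.58 = 1.606 m³/s
Panel 2-3: Δb = 6.2 m, d̄ = (0.32+0.30)/2 = 0.31, v̄ = (0.73+0.60)/2 = 0.665 → q = 6.2×0.31×0.665 = 1.278 m³/s
Panel 3-4: Δb = 6.6 m, d̄ = (0.30+0.09)/2 = 0.195, v̄ = (0.60+0.27)/2 = 0.435 → q = 6.6×0.195×0.435 = 0.5598 m³/s
Q = Σ q = 3.444 m³/s

3.44 m³/s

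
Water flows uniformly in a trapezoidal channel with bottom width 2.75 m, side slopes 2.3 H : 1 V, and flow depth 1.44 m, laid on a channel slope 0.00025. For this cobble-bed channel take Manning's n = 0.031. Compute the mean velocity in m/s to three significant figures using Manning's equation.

0.467 m/s

A = (b + z·y)·y = (2.75 + 2.3×1.44)×1.44 = 8.729 m²
P = b + 2y√(1+z²) = 2.75 + 2×1.44×√(1+2.3²) = 9.973 m
R = A/P = 8.729/9.973 = 0.8753 m
Q = (1/n)·A·R^(2/3)·S^(1/2) = (1/0.031) × 8.729 × 0.8753^(2/3) × 0.00025^(1/2) = 4.074 m³/s
V = Q/A = 4.074/8.729 = 0.4667 m/s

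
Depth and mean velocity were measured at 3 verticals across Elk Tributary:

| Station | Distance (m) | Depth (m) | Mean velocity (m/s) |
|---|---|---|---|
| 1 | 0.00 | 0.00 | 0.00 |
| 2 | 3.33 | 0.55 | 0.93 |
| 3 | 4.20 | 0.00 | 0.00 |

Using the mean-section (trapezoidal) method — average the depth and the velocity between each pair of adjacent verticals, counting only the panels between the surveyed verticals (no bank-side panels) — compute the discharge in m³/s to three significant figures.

Panel 1-2: Δb = 3.33 m, d̄ = (0.00+0.55)/2 = 0.275, v̄ = (0.00+0.93)/2 = 0.465 → q = 3.33×0.275×0.465 = 0.4258 m³/s
Panel 2-3: Δb = 0.87 m, d̄ = (0.55+0.00)/2 = 0.275, v̄ = (0.93+0.00)/2 = 0.465 → q = 0.87×0.275×0.465 = 0.1113 m³/s
Q = Σ q = 0.5371 m³/s

0.537 m³/s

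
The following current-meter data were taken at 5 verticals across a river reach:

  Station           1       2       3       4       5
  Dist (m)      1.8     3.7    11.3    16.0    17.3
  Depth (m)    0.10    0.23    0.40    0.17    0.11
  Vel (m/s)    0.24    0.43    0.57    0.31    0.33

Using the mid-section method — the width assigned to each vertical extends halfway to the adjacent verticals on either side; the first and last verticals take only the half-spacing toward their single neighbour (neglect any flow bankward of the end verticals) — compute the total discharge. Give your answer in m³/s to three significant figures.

w_1 = (3.7 − 1.8)/2 = 0.95 m; q_1 = 0.24 × 0.10 × 0.95 = 0.02280 m³/s
w_2 = (11.3 − 1.8)/2 = 4.75 m; q_2 = 0.43 × 0.23 × 4.75 = 0.4698 m³/s
w_3 = (16.0 − 3.7)/2 = 6.15 m; q_3 = 0.57 × 0.40 × 6.15 = 1.402 m³/s
w_4 = (17.3 − 11.3)/2 = 3 m; q_4 = 0.31 × 0.17 × 3 = 0.1581 m³/s
w_5 = (17.3 − 16.0)/2 = 0.65 m; q_5 = 0.33 × 0.11 × 0.65 = 0.02360 m³/s
Q = Σ qᵢ = 2.076 m³/s

2.08 m³/s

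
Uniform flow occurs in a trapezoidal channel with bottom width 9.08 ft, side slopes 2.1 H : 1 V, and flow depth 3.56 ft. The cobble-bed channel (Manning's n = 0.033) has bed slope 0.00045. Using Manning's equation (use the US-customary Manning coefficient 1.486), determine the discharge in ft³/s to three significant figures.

A = (b + z·y)·y = (9.08 + 2.1×3.56)×3.56 = 58.94 ft²
P = b + 2y√(1+z²) = 9.08 + 2×3.56×√(1+2.1²) = 25.64 ft
R = A/P = 58.94/25.64 = 2.299 ft
Q = (1.486/n)·A·R^(2/3)·S^(1/2) = (1.486/0.033) × 58.94 × 2.299^(2/3) × 0.00045^(1/2) = 98.06 ft³/s

98.1 ft³/s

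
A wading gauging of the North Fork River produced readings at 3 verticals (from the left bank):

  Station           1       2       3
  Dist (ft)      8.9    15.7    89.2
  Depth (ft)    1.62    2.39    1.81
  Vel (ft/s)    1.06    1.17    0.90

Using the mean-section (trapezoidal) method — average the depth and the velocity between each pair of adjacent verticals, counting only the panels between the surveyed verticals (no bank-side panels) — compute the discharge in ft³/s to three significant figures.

175 ft³/s

Panel 1-2: Δb = 6.8 ft, d̄ = (1.62+2.39)/2 = 2.005, v̄ = (1.06+1.17)/2 = 1.115 → q = 6.8×2.005×1.115 = 15.20 ft³/s
Panel 2-3: Δb = 73.5 ft, d̄ = (2.39+1.81)/2 = 2.1, v̄ = (1.17+0.90)/2 = 1.035 → q = 73.5×2.1×1.035 = 159.8 ft³/s
Q = Σ q = 175.0 ft³/s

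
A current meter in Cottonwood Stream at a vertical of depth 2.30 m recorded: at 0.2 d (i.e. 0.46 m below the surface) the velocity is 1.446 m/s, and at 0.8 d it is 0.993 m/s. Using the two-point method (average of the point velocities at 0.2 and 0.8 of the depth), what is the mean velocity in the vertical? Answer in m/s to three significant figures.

v̄ = (1.446 + 0.993) / 2 = 1.220 m/s

1.22 m/s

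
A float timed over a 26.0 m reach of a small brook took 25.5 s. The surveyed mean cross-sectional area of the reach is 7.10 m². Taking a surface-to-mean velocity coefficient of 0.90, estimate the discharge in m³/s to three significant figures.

6.52 m³/s

v_surface = L / t̄ = 26.0 / 25.5 = 1.020 m/s
v_mean = 0.90 × 1.020 = 0.9176 m/s
Q = A × v_mean = 7.10 × 0.9176 = 6.515 m³/s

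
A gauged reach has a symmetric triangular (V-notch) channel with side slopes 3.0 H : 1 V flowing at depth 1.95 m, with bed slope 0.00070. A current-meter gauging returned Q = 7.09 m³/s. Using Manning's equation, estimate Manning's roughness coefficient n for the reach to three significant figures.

A = z·y² = 3.0×1.95² = 11.41 m²
P = 2y√(1+z²) = 2×1.95×√(1+3.0²) = 12.33 m
R = A/P = 11.41/12.33 = 0.9250 m
n = (1/Q)·A·R^(2/3)·S^(1/2) = (1/7.09) × 11.41 × 0.9493 × 0.02646 = 0.04041

0.0404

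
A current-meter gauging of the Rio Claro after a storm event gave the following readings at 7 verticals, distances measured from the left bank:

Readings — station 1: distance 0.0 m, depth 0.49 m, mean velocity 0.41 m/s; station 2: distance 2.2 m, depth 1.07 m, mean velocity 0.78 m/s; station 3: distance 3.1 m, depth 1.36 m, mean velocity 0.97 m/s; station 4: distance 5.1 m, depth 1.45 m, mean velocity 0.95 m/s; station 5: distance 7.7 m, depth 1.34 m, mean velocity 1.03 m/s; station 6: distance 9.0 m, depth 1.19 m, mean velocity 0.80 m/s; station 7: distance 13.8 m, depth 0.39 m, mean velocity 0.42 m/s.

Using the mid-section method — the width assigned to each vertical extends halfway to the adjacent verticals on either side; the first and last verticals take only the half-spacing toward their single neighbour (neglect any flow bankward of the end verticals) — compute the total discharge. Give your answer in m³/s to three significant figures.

12.6 m³/s

w_1 = (2.2 − 0.0)/2 = 1.1 m; q_1 = 0.41 × 0.49 × 1.1 = 0.2210 m³/s
w_2 = (3.1 − 0.0)/2 = 1.55 m; q_2 = 0.78 × 1.07 × 1.55 = 1.294 m³/s
w_3 = (5.1 − 2.2)/2 = 1.45 m; q_3 = 0.97 × 1.36 × 1.45 = 1.913 m³/s
w_4 = (7.7 − 3.1)/2 = 2.3 m; q_4 = 0.95 × 1.45 × 2.3 = 3.168 m³/s
w_5 = (9.0 − 5.1)/2 = 1.95 m; q_5 = 1.03 × 1.34 × 1.95 = 2.691 m³/s
w_6 = (13.8 − 7.7)/2 = 3.05 m; q_6 = 0.80 × 1.19 × 3.05 = 2.904 m³/s
w_7 = (13.8 − 9.0)/2 = 2.4 m; q_7 = 0.42 × 0.39 × 2.4 = 0.3931 m³/s
Q = Σ qᵢ = 12.58 m³/s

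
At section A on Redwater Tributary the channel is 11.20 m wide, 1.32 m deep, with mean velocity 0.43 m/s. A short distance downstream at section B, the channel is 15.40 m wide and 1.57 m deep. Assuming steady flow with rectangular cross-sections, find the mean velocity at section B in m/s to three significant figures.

0.263 m/s

Q = A₁V₁ = (11.20×1.32) × 0.43 = 6.357 m³/s
A₂ = 15.40 × 1.57 = 24.18 m²
V₂ = Q/A₂ = 6.357/24.18 = 0.2629 m/s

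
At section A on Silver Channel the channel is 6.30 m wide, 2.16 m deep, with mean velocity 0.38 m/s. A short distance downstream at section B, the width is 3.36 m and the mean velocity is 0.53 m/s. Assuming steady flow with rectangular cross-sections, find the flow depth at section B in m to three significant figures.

2.90 m

Q = A₁V₁ = (6.30×2.16) × 0.38 = 5.171 m³/s
d₂ = Q/(b₂ V₂) = 5.171/(3.36×0.53) = 2.904 m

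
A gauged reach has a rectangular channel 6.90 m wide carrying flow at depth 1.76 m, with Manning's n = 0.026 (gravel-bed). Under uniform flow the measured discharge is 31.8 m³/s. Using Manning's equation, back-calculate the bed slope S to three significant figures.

A = b·y = 6.90 × 1.76 = 12.14 m²
P = b + 2y = 6.90 + 2×1.76 = 10.42 m
R = A/P = 12.14/10.42 = 1.165 m
S = (Q·n / (1·A·R^(2/3)))² = (31.8×0.026 / (1×12.14×1.107))² = 0.003779

0.00378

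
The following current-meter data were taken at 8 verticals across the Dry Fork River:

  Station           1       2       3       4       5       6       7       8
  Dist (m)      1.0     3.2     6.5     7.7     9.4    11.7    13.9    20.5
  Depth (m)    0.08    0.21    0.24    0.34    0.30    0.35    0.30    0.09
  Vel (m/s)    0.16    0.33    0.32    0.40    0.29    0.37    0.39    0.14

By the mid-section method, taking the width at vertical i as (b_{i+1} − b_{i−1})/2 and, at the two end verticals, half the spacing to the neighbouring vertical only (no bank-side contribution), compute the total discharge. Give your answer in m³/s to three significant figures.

w_1 = (3.2 − 1.0)/2 = 1.1 m; q_1 = 0.16 × 0.08 × 1.1 = 0.01408 m³/s
w_2 = (6.5 − 1.0)/2 = 2.75 m; q_2 = 0.33 × 0.21 × 2.75 = 0.1906 m³/s
w_3 = (7.7 − 3.2)/2 = 2.25 m; q_3 = 0.32 × 0.24 × 2.25 = 0.1728 m³/s
w_4 = (9.4 − 6.5)/2 = 1.45 m; q_4 = 0.40 × 0.34 × 1.45 = 0.1972 m³/s
w_5 = (11.7 − 7.7)/2 = 2 m; q_5 = 0.29 × 0.30 × 2 = 0.1740 m³/s
w_6 = (13.9 − 9.4)/2 = 2.25 m; q_6 = 0.37 × 0.35 × 2.25 = 0.2914 m³/s
w_7 = (20.5 − 11.7)/2 = 4.4 m; q_7 = 0.39 × 0.30 × 4.4 = 0.5148 m³/s
w_8 = (20.5 − 13.9)/2 = 3.3 m; q_8 = 0.14 × 0.09 × 3.3 = 0.04158 m³/s
Q = Σ qᵢ = 1.596 m³/s

1.60 m³/s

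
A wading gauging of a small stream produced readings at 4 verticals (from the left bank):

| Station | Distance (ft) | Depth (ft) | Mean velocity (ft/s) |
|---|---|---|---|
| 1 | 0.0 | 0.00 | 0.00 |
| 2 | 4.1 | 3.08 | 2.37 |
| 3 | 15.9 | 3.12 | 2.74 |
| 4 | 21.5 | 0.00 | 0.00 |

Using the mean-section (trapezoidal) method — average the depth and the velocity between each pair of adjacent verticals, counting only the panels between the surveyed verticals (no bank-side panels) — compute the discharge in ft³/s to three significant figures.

113 ft³/s

Panel 1-2: Δb = 4.1 ft, d̄ = (0.00+3.08)/2 = 1.54, v̄ = (0.00+2.37)/2 = 1.185 → q = 4.1×1.54×1.185 = 7.482 ft³/s
Panel 2-3: Δb = 11.8 ft, d̄ = (3.08+3.12)/2 = 3.1, v̄ = (2.37+2.74)/2 = 2.555 → q = 11.8×3.1×2.555 = 93.46 ft³/s
Panel 3-4: Δb = 5.6 ft, d̄ = (3.12+0.00)/2 = 1.56, v̄ = (2.74+0.00)/2 = 1.37 → q = 5.6×1.56×1.37 = 11.97 ft³/s
Q = Σ q = 112.9 ft³/s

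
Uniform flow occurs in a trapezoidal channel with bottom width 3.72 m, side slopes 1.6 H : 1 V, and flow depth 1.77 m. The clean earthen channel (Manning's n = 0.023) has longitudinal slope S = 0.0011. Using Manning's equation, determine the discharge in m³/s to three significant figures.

18.0 m³/s

A = (b + z·y)·y = (3.72 + 1.6×1.77)×1.77 = 11.60 m²
P = b + 2y√(1+z²) = 3.72 + 2×1.77×√(1+1.6²) = 10.40 m
R = A/P = 11.60/10.40 = 1.115 m
Q = (1/n)·A·R^(2/3)·S^(1/2) = (1/0.023) × 11.60 × 1.115^(2/3) × 0.0011^(1/2) = 17.98 m³/s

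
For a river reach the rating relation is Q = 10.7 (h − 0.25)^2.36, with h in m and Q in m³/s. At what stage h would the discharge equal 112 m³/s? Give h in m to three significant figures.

h − h₀ = (Q/C)^(1/b) = (112/10.7)^(1/2.36) = 2.705 m
h = 0.25 + 2.705 = 2.955 m

2.95 m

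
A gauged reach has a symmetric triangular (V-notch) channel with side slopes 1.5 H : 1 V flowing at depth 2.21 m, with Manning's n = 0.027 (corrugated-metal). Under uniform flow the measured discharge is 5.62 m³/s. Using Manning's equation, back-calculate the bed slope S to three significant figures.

A = z·y² = 1.5×2.21² = 7.326 m²
P = 2y√(1+z²) = 2×2.21×√(1+1.5²) = 7.968 m
R = A/P = 7.326/7.968 = 0.9194 m
S = (Q·n / (1·A·R^(2/3)))² = (5.62×0.027 / (1×7.326×0.9455))² = 0.0004798

0.000480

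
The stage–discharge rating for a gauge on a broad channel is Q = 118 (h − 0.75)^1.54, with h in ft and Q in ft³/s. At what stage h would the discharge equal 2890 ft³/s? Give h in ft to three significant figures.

h − h₀ = (Q/C)^(1/b) = (2890/118)^(1/1.54) = 7.979 ft
h = 0.75 + 7.979 = 8.729 ft

8.73 ft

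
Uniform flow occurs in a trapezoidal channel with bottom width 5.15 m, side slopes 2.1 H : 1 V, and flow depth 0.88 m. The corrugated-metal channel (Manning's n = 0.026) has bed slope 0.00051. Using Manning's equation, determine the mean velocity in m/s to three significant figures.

A = (b + z·y)·y = (5.15 + 2.1×0.88)×0.88 = 6.158 m²
P = b + 2y√(1+z²) = 5.15 + 2×0.88×√(1+2.1²) = 9.244 m
R = A/P = 6.158/9.244 = 0.6662 m
Q = (1/n)·A·R^(2/3)·S^(1/2) = (1/0.026) × 6.158 × 0.6662^(2/3) × 0.00051^(1/2) = 4.080 m³/s
V = Q/A = 4.080/6.158 = 0.6626 m/s

0.663 m/s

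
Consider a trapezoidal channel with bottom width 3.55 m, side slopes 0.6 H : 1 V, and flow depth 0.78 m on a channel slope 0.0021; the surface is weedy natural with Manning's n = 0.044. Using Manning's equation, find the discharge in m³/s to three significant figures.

A = (b + z·y)·y = (3.55 + 0.6×0.78)×0.78 = 3.134 m²
P = b + 2y√(1+z²) = 3.55 + 2×0.78×√(1+0.6²) = 5.369 m
R = A/P = 3.134/5.369 = 0.5837 m
Q = (1/n)·A·R^(2/3)·S^(1/2) = (1/0.044) × 3.134 × 0.5837^(2/3) × 0.0021^(1/2) = 2.280 m³/s

2.28 m³/s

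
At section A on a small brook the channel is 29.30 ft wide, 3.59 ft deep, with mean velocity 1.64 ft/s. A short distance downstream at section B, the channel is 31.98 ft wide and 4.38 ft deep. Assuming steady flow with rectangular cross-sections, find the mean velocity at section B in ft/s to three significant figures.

Q = A₁V₁ = (29.30×3.59) × 1.64 = 172.5 ft³/s
A₂ = 31.98 × 4.38 = 140.1 ft²
V₂ = Q/A₂ = 172.5/140.1 = 1.232 ft/s

1.23 ft/s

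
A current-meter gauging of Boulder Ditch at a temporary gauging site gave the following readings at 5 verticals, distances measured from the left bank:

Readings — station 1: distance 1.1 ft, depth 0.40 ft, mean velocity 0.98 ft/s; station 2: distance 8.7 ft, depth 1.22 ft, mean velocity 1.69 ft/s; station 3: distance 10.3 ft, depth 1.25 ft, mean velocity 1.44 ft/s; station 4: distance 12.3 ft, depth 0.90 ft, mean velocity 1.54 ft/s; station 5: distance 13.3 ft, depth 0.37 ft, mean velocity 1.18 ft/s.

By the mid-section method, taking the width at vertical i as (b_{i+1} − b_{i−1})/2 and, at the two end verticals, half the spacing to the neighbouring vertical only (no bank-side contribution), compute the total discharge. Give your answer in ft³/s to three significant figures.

16.5 ft³/s

w_1 = (8.7 − 1.1)/2 = 3.8 ft; q_1 = 0.98 × 0.40 × 3.8 = 1.490 ft³/s
w_2 = (10.3 − 1.1)/2 = 4.6 ft; q_2 = 1.69 × 1.22 × 4.6 = 9.484 ft³/s
w_3 = (12.3 − 8.7)/2 = 1.8 ft; q_3 = 1.44 × 1.25 × 1.8 = 3.240 ft³/s
w_4 = (13.3 − 10.3)/2 = 1.5 ft; q_4 = 1.54 × 0.90 × 1.5 = 2.079 ft³/s
w_5 = (13.3 − 12.3)/2 = 0.5 ft; q_5 = 1.18 × 0.37 × 0.5 = 0.2183 ft³/s
Q = Σ qᵢ = 16.51 ft³/s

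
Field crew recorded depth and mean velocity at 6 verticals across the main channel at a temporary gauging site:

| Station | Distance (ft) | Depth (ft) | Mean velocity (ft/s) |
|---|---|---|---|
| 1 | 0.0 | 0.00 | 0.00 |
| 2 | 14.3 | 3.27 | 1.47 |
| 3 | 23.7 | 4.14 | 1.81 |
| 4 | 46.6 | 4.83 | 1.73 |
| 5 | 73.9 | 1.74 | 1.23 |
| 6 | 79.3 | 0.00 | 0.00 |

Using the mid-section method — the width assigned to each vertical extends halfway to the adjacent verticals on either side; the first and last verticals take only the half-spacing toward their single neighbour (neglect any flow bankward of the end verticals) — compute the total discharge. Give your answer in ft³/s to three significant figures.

w_2 = (23.7 − 0.0)/2 = 11.85 ft; q_2 = 1.47 × 3.27 × 11.85 = 56.96 ft³/s
w_3 = (46.6 − 14.3)/2 = 16.15 ft; q_3 = 1.81 × 4.14 × 16.15 = 121.0 ft³/s
w_4 = (73.9 − 23.7)/2 = 25.1 ft; q_4 = 1.73 × 4.83 × 25.1 = 209.7 ft³/s
w_5 = (79.3 − 46.6)/2 = 16.35 ft; q_5 = 1.23 × 1.74 × 16.35 = 34.99 ft³/s
Stations 1, 6 contribute zero (depth or velocity is 0).
Q = Σ qᵢ = 422.7 ft³/s

423 ft³/s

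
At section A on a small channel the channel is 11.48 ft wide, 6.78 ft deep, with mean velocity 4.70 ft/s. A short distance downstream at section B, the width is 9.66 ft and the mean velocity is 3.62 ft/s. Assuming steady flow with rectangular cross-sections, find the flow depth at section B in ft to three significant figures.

10.5 ft

Q = A₁V₁ = (11.48×6.78) × 4.70 = 365.8 ft³/s
d₂ = Q/(b₂ V₂) = 365.8/(9.66×3.62) = 10.46 ft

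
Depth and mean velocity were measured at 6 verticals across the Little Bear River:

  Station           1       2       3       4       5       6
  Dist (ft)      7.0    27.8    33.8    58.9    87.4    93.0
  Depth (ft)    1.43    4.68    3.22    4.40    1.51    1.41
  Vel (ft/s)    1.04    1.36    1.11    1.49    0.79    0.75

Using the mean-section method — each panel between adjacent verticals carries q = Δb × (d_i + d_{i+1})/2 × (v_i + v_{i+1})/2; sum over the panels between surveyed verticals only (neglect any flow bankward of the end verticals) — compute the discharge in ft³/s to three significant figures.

Panel 1-2: Δb = 20.8 ft, d̄ = (1.43+4.68)/2 = 3.055, v̄ = (1.04+1.36)/2 = 1.2 → q = 20.8×3.055×1.2 = 76.25 ft³/s
Panel 2-3: Δb = 6 ft, d̄ = (4.68+3.22)/2 = 3.95, v̄ = (1.36+1.11)/2 = 1.235 → q = 6×3.95×1.235 = 29.27 ft³/s
Panel 3-4: Δb = 25.1 ft, d̄ = (3.22+4.40)/2 = 3.81, v̄ = (1.11+1.49)/2 = 1.3 → q = 25.1×3.81×1.3 = 124.3 ft³/s
Panel 4-5: Δb = 28.5 ft, d̄ = (4.40+1.51)/2 = 2.955, v̄ = (1.49+0.79)/2 = 1.14 → q = 28.5×2.955×1.14 = 96.01 ft³/s
Panel 5-6: Δb = 5.6 ft, d̄ = (1.51+1.41)/2 = 1.46, v̄ = (0.79+0.75)/2 = 0.77 → q = 5.6×1.46×0.77 = 6.296 ft³/s
Q = Σ q = 332.1 ft³/s

332 ft³/s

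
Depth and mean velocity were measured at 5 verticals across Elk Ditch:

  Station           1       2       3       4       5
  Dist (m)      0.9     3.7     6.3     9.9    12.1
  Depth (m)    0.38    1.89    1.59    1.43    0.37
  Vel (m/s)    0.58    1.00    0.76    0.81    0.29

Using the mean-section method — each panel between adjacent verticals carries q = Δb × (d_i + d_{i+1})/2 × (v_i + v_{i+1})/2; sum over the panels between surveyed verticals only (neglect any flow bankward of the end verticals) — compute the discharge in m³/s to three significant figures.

Panel 1-2: Δb = 2.8 m, d̄ = (0.38+1.89)/2 = 1.135, v̄ = (0.58+1.00)/2 = 0.79 → q = 2.8×1.135×0.79 = 2.511 m³/s
Panel 2-3: Δb = 2.6 m, d̄ = (1.89+1.59)/2 = 1.74, v̄ = (1.00+0.76)/2 = 0.88 → q = 2.6×1.74×0.88 = 3.981 m³/s
Panel 3-4: Δb = 3.6 m, d̄ = (1.59+1.43)/2 = 1.51, v̄ = (0.76+0.81)/2 = 0.785 → q = 3.6×1.51×0.785 = 4.267 m³/s
Panel 4-5: Δb = 2.2 m, d̄ = (1.43+0.37)/2 = 0.9, v̄ = (0.81+0.29)/2 = 0.55 → q = 2.2×0.9×0.55 = 1.089 m³/s
Q = Σ q = 11.85 m³/s

11.8 m³/s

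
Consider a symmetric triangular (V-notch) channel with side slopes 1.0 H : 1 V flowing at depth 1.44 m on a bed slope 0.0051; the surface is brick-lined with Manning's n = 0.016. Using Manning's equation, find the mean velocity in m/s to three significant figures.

A = z·y² = 1.0×1.44² = 2.074 m²
P = 2y√(1+z²) = 2×1.44×√(1+1.0²) = 4.073 m
R = A/P = 2.074/4.073 = 0.5091 m
Q = (1/n)·A·R^(2/3)·S^(1/2) = (1/0.016) × 2.074 × 0.5091^(2/3) × 0.0051^(1/2) = 5.901 m³/s
V = Q/A = 5.901/2.074 = 2.846 m/s

2.85 m/s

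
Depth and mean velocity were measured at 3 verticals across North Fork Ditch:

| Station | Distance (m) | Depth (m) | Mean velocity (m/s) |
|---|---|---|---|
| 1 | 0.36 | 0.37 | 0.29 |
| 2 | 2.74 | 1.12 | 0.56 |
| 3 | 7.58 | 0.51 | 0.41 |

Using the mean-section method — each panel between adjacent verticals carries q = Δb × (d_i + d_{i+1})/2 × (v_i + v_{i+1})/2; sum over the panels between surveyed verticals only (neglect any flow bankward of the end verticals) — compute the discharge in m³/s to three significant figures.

Panel 1-2: Δb = 2.38 m, d̄ = (0.37+1.12)/2 = 0.745, v̄ = (0.29+0.56)/2 = 0.425 → q = 2.38×0.745×0.425 = 0.7536 m³/s
Panel 2-3: Δb = 4.84 m, d̄ = (1.12+0.51)/2 = 0.815, v̄ = (0.56+0.41)/2 = 0.485 → q = 4.84×0.815×0.485 = 1.913 m³/s
Q = Σ q = 2.667 m³/s

2.67 m³/s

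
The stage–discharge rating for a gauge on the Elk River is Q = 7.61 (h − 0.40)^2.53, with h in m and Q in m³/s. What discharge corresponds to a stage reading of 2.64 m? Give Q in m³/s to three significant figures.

Q = 7.61 × (2.64 − 0.40)^2.53 = 7.61 × 2.24^2.53 = 58.55 m³/s

58.5 m³/s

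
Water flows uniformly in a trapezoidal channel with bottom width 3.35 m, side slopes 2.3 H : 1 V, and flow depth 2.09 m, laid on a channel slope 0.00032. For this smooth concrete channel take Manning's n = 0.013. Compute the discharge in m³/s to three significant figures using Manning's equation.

27.0 m³/s

A = (b + z·y)·y = (3.35 + 2.3×2.09)×2.09 = 17.05 m²
P = b + 2y√(1+z²) = 3.35 + 2×2.09×√(1+2.3²) = 13.83 m
R = A/P = 17.05/13.83 = 1.232 m
Q = (1/n)·A·R^(2/3)·S^(1/2) = (1/0.013) × 17.05 × 1.232^(2/3) × 0.00032^(1/2) = 26.97 m³/s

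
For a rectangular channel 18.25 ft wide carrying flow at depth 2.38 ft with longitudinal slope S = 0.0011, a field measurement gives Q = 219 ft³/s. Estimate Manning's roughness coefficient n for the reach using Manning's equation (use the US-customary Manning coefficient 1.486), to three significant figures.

0.0149

A = b·y = 18.25 × 2.38 = 43.44 ft²
P = b + 2y = 18.25 + 2×2.38 = 23.01 ft
R = A/P = 43.44/23.01 = 1.888 ft
n = (1.486/Q)·A·R^(2/3)·S^(1/2) = (1.486/219) × 43.44 × 1.527 × 0.03317 = 0.01493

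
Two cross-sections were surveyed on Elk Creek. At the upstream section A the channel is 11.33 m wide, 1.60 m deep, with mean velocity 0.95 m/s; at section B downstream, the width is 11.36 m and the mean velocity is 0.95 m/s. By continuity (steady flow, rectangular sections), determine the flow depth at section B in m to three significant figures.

1.60 m

Q = A₁V₁ = (11.33×1.60) × 0.95 = 17.22 m³/s
d₂ = Q/(b₂ V₂) = 17.22/(11.36×0.95) = 1.596 m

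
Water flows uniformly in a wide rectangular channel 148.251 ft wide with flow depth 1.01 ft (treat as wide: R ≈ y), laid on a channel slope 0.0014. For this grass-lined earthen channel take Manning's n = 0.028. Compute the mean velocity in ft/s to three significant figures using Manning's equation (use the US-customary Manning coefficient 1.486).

2.00 ft/s

A = b·y = 148.251 × 1.01 = 149.7 ft²
Wide channel: R ≈ y = 1.01 ft
Q = (1.486/n)·A·R^(2/3)·S^(1/2) = (1.486/0.028) × 149.7 × 1.010^(2/3) × 0.0014^(1/2) = 299.3 ft³/s
V = Q/A = 299.3/149.7 = 1.999 ft/s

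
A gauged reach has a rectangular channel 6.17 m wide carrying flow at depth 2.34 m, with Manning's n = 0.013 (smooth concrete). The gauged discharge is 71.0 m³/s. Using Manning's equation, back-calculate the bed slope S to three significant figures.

A = b·y = 6.17 × 2.34 = 14.44 m²
P = b + 2y = 6.17 + 2×2.34 = 10.85 m
R = A/P = 14.44/10.85 = 1.331 m
S = (Q·n / (1·A·R^(2/3)))² = (71.0×0.013 / (1×14.44×1.210))² = 0.002792

0.00279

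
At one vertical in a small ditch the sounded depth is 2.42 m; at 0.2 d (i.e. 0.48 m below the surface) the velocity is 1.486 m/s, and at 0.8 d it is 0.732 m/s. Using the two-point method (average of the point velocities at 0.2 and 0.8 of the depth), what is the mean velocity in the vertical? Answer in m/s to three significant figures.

v̄ = (1.486 + 0.732) / 2 = 1.109 m/s

1.11 m/s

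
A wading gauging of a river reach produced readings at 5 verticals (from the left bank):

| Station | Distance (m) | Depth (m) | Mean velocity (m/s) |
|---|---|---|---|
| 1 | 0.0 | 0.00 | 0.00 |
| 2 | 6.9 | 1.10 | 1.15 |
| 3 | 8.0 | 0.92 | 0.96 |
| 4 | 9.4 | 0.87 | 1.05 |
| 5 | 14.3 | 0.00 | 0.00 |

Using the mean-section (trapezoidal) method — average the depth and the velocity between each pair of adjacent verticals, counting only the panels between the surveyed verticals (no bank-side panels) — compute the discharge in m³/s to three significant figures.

Panel 1-2: Δb = 6.9 m, d̄ = (0.00+1.10)/2 = 0.55, v̄ = (0.00+1.15)/2 = 0.575 → q = 6.9×0.55×0.575 = 2.182 m³/s
Panel 2-3: Δb = 1.1 m, d̄ = (1.10+0.92)/2 = 1.01, v̄ = (1.15+0.96)/2 = 1.055 → q = 1.1×1.01×1.055 = 1.172 m³/s
Panel 3-4: Δb = 1.4 m, d̄ = (0.92+0.87)/2 = 0.895, v̄ = (0.96+1.05)/2 = 1.005 → q = 1.4×0.895×1.005 = 1.259 m³/s
Panel 4-5: Δb = 4.9 m, d̄ = (0.87+0.00)/2 = 0.435, v̄ = (1.05+0.00)/2 = 0.525 → q = 4.9×0.435×0.525 = 1.119 m³/s
Q = Σ q = 5.733 m³/s

5.73 m³/s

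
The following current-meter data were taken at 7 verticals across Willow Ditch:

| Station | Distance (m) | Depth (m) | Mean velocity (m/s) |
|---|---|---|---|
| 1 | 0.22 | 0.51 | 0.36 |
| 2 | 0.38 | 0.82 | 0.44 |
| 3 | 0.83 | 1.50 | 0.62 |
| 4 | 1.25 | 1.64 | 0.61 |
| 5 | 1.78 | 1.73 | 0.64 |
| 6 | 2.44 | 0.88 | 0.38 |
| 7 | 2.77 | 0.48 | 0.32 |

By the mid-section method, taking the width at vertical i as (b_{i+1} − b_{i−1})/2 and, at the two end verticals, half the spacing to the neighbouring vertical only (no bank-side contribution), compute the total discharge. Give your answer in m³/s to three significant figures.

1.85 m³/s

w_1 = (0.38 − 0.22)/2 = 0.08 m; q_1 = 0.36 × 0.51 × 0.08 = 0.01469 m³/s
w_2 = (0.83 − 0.22)/2 = 0.305 m; q_2 = 0.44 × 0.82 × 0.305 = 0.1100 m³/s
w_3 = (1.25 − 0.38)/2 = 0.435 m; q_3 = 0.62 × 1.50 × 0.435 = 0.4046 m³/s
w_4 = (1.78 − 0.83)/2 = 0.475 m; q_4 = 0.61 × 1.64 × 0.475 = 0.4752 m³/s
w_5 = (2.44 − 1.25)/2 = 0.595 m; q_5 = 0.64 × 1.73 × 0.595 = 0.6588 m³/s
w_6 = (2.77 − 1.78)/2 = 0.495 m; q_6 = 0.38 × 0.88 × 0.495 = 0.1655 m³/s
w_7 = (2.77 − 2.44)/2 = 0.165 m; q_7 = 0.32 × 0.48 × 0.165 = 0.02534 m³/s
Q = Σ qᵢ = 1.854 m³/s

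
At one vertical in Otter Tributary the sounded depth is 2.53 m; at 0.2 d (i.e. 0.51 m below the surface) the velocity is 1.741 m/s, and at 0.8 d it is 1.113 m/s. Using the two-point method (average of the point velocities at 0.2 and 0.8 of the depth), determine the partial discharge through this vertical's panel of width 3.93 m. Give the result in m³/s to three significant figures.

14.2 m³/s

v̄ = (1.741 + 1.113) / 2 = 1.427 m/s
q = v̄ × d × w = 1.427 × 2.53 × 3.93 = 14.19 m³/s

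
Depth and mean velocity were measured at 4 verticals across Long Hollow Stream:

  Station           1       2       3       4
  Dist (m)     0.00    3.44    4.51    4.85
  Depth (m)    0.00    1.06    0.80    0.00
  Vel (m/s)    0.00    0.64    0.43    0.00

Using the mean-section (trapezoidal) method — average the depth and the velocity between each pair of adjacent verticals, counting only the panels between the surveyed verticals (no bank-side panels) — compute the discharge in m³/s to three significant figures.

Panel 1-2: Δb = 3.44 m, d̄ = (0.00+1.06)/2 = 0.53, v̄ = (0.00+0.64)/2 = 0.32 → q = 3.44×0.53×0.32 = 0.5834 m³/s
Panel 2-3: Δb = 1.07 m, d̄ = (1.06+0.80)/2 = 0.93, v̄ = (0.64+0.43)/2 = 0.535 → q = 1.07×0.93×0.535 = 0.5324 m³/s
Panel 3-4: Δb = 0.34 m, d̄ = (0.80+0.00)/2 = 0.4, v̄ = (0.43+0.00)/2 = 0.215 → q = 0.34×0.4×0.215 = 0.02924 m³/s
Q = Σ q = 1.145 m³/s

1.15 m³/s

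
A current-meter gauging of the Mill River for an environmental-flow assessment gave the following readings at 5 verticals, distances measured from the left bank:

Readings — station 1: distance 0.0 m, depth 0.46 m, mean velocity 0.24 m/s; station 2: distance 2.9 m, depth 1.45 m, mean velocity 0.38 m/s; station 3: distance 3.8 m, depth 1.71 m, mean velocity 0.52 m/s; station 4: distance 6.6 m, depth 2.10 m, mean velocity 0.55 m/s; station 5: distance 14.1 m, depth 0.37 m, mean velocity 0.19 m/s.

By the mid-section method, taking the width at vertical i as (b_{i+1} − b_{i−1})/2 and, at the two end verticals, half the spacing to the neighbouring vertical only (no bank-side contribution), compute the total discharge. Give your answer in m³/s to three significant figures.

w_1 = (2.9 − 0.0)/2 = 1.45 m; q_1 = 0.24 × 0.46 × 1.45 = 0.1601 m³/s
w_2 = (3.8 − 0.0)/2 = 1.9 m; q_2 = 0.38 × 1.45 × 1.9 = 1.047 m³/s
w_3 = (6.6 − 2.9)/2 = 1.85 m; q_3 = 0.52 × 1.71 × 1.85 = 1.645 m³/s
w_4 = (14.1 − 3.8)/2 = 5.15 m; q_4 = 0.55 × 2.10 × 5.15 = 5.948 m³/s
w_5 = (14.1 − 6.6)/2 = 3.75 m; q_5 = 0.19 × 0.37 × 3.75 = 0.2636 m³/s
Q = Σ qᵢ = 9.064 m³/s

9.06 m³/s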